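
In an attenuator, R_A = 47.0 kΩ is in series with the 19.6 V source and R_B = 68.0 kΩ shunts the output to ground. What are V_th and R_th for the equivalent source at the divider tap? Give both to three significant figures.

V_th is the open-circuit tap voltage: 19.6 × 68.0/(47.0 + 68.0) = 11.6 V.
With the supply zeroed, R_A and R_B appear in parallel from the tap: R_th = R_A‖R_B = (47.0 × 68.0)/115.0 = 27.8 kΩ.

V_th = 11.6 V, R_th = 27.8 kΩ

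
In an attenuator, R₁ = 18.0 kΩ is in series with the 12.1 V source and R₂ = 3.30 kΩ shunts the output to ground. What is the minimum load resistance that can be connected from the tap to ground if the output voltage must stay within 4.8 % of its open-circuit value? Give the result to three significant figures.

R_L(min) ≈ 55.3 kΩ

Output resistance R_th = R₁‖R₂ = (18.0 × 3.30)/21.30 = 2.789 kΩ.
The fractional drop is R_th/(R_th + R_L); requiring this ≤ 0.0480 gives R_L ≥ R_th(1/0.0480 − 1) = 2.789 × 19.83 = 55.3 kΩ.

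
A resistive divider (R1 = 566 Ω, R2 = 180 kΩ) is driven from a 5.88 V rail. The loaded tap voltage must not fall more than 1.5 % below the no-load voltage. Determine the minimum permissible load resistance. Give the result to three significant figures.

R_L(min) ≈ 37.1 kΩ

Output resistance R_th = R1‖R2 = (566 × 180000)/180600 = 564.2 Ω.
The fractional drop is R_th/(R_th + R_L); requiring this ≤ 0.0150 gives R_L ≥ R_th(1/0.0150 − 1) = 564.2 × 65.67 = 37.1 kΩ.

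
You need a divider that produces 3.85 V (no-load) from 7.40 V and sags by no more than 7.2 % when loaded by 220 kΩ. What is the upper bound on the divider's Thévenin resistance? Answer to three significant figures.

Loading drop = R_th/(R_th + R_L) ≤ 0.0720, so R_th ≤ R_L · ε/(1−ε) = 220 kΩ × 0.0720/0.9280 = 17.1 kΩ.

R_th ≤ 17.1 kΩ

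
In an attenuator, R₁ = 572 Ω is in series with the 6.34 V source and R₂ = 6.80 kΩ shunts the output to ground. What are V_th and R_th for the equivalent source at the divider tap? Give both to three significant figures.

V_th is the open-circuit tap voltage: 6.34 × 6800/(572 + 6800) = 5.85 V.
With the supply zeroed, R₁ and R₂ appear in parallel from the tap: R_th = R₁‖R₂ = (572 × 6800)/7372 = 528 Ω.

V_th = 5.85 V, R_th = 528 Ω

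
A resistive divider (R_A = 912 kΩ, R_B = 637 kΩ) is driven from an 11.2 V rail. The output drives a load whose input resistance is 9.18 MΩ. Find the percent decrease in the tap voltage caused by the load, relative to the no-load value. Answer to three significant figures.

3.93 %

The divider's output (Thévenin) resistance is R_A‖R_B = 375.0 kΩ.
Fractional drop under load = R_th/(R_th + R_L) = 375.0 / (375.0 + 9180) = 0.03925.
So the output falls by 3.93 %.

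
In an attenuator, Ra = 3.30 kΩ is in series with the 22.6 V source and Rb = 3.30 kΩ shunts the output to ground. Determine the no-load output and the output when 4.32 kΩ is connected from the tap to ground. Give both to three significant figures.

Unloaded: 11.3 V; loaded: 8.18 V

Open-circuit: V = 22.6 × 3.30/(3.30 + 3.30) = 11.3 V.
With the load, Rb becomes Rb‖R_L = 1.871 kΩ, so V = 22.6 × 1.871/5.171 = 8.18 V.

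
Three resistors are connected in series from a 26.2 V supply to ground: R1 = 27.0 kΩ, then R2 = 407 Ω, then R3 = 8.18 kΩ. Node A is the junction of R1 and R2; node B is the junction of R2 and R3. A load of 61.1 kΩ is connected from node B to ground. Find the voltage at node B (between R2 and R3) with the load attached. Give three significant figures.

At node B, R3 is in parallel with the load: R3‖R_L = 7214 Ω.
Below node A the resistance is R2 + (R3‖R_L) = 7621 Ω, so V_A = 26.2 × 7621/34620 = 5.767 V.
Then V_B = V_A × (R3‖R_L)/(R2 + R3‖R_L) = 5.767 × 7214/7621 = 5.46 V.

V ≈ 5.46 V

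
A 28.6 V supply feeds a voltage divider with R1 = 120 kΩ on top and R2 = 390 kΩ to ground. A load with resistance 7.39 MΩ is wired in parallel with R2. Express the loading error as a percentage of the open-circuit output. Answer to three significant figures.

1.23 %

The divider's output (Thévenin) resistance is R1‖R2 = 91.76 kΩ.
Fractional drop under load = R_th/(R_th + R_L) = 91.76 / (91.76 + 7390) = 0.01227.
So the output falls by 1.23 %.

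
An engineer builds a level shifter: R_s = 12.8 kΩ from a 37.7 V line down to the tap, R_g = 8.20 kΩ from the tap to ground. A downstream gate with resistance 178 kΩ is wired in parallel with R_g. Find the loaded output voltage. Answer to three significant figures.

The load sits in parallel with R_g: R_g‖R_L = (8.20 × 178) / (8.20 + 178) = 7.839 kΩ.
V_out = 37.7 × 7.839 / (12.8 + 7.839) = 37.7 × 7.839/20.64 = 14.3 V.
(Unloaded it would have been 14.7 V.)

V_out ≈ 14.3 V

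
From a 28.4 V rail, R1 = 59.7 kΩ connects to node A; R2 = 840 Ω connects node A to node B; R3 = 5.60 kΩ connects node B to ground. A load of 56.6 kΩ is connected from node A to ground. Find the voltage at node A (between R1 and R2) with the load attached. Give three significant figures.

Below node A the series string R2+R3 = 6440 Ω sits in parallel with the 56600 Ω load: 5782 Ω.
V_A = 28.4 × 5782/(59700 + 5782) = 2.51 V.

V ≈ 2.51 V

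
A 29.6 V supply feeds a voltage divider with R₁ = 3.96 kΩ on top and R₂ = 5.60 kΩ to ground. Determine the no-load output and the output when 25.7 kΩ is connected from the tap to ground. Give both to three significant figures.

Unloaded: 17.3 V; loaded: 15.9 V

Open-circuit: V = 29.6 × 5.60/(3.96 + 5.60) = 17.3 V.
With the load, R₂ becomes R₂‖R_L = 4.598 kΩ, so V = 29.6 × 4.598/8.558 = 15.9 V.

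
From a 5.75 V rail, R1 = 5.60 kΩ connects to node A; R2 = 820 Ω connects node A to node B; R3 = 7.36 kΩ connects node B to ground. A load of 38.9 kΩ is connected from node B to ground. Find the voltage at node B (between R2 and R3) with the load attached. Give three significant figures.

At node B, R3 is in parallel with the load: R3‖R_L = 6189 Ω.
Below node A the resistance is R2 + (R3‖R_L) = 7009 Ω, so V_A = 5.75 × 7009/12610 = 3.196 V.
Then V_B = V_A × (R3‖R_L)/(R2 + R3‖R_L) = 3.196 × 6189/7009 = 2.82 V.

V ≈ 2.82 V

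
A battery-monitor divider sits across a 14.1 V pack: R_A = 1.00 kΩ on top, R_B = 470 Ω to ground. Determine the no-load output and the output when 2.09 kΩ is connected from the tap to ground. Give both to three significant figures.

Open-circuit: V = 14.1 × 470/(1000 + 470) = 4.51 V.
With the load, R_B becomes R_B‖R_L = 383.7 Ω, so V = 14.1 × 383.7/1384 = 3.91 V.

Unloaded: 4.51 V; loaded: 3.91 V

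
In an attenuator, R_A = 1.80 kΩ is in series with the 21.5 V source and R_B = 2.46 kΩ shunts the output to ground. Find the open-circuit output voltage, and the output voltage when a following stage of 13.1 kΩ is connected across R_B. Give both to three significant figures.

Unloaded: 12.4 V; loaded: 11.5 V

Open-circuit: V = 21.5 × 2.46/(1.80 + 2.46) = 12.4 V.
With the load, R_B becomes R_B‖R_L = 2.071 kΩ, so V = 21.5 × 2.071/3.871 = 11.5 V.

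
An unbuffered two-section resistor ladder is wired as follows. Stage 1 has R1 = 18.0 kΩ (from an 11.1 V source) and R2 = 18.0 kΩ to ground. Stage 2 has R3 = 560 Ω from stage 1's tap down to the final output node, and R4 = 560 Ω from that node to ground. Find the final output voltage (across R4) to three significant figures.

Stage 2 presents R3+R4 = 1120 Ω as a load on stage 1's tap.
Stage 1's lower leg becomes R2‖(R3+R4) = 1054 Ω, so V_mid = 11.1 × 1054/19050 = 0.6142 V.
Stage 2 is itself unloaded: V_out = V_mid × R4/(R3+R4) = 0.6142 × 560/1120 = 0.307 V.

V_out ≈ 0.307 V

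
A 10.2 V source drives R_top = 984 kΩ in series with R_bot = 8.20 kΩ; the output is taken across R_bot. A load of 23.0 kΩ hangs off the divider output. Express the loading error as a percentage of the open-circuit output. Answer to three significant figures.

26.1 %

Unloaded V = 10.2 × 8.20/992.2 = 0.08430 V.
Loaded: R_bot‖R_L = 6.045 kΩ, giving V = 10.2 × 6.045/990.0 = 0.06228 V.
Drop = (0.08430 − 0.06228) / 0.08430 = 26.1 %.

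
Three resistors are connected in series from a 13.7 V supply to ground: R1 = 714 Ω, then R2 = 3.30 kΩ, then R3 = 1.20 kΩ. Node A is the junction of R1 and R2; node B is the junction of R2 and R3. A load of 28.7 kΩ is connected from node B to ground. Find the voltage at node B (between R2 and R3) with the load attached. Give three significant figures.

V ≈ 3.05 V

At node B, R3 is in parallel with the load: R3‖R_L = 1152 Ω.
Below node A the resistance is R2 + (R3‖R_L) = 4452 Ω, so V_A = 13.7 × 4452/5166 = 11.81 V.
Then V_B = V_A × (R3‖R_L)/(R2 + R3‖R_L) = 11.81 × 1152/4452 = 3.05 V.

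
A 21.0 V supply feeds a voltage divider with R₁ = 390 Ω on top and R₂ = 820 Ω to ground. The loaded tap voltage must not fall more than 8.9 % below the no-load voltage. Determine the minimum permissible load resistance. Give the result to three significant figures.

R_L(min) ≈ 2.71 kΩ

Output resistance R_th = R₁‖R₂ = (390 × 820)/1210 = 264.3 Ω.
The fractional drop is R_th/(R_th + R_L); requiring this ≤ 0.0890 gives R_L ≥ R_th(1/0.0890 − 1) = 264.3 × 10.24 = 2.71 kΩ.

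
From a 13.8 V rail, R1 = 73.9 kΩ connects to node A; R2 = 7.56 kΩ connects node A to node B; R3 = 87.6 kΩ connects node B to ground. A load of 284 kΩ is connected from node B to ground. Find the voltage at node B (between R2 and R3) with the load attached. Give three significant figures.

At node B, R3 is in parallel with the load: R3‖R_L = 66.95 kΩ.
Below node A the resistance is R2 + (R3‖R_L) = 74.51 kΩ, so V_A = 13.8 × 74.51/148.4 = 6.928 V.
Then V_B = V_A × (R3‖R_L)/(R2 + R3‖R_L) = 6.928 × 66.95/74.51 = 6.23 V.

V ≈ 6.23 V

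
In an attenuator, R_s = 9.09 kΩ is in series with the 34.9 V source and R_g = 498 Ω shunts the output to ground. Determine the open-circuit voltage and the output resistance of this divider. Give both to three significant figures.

V_th is the open-circuit tap voltage: 34.9 × 498/(9090 + 498) = 1.81 V.
With the supply zeroed, R_s and R_g appear in parallel from the tap: R_th = R_s‖R_g = (9090 × 498)/9588 = 472 Ω.

V_th = 1.81 V, R_th = 472 Ω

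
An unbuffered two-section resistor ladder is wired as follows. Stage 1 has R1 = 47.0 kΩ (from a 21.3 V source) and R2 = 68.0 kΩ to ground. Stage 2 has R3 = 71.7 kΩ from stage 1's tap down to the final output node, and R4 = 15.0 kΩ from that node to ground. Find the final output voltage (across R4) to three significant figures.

V_out ≈ 1.65 V

Stage 2 presents R3+R4 = 86.70 kΩ as a load on stage 1's tap.
Stage 1's lower leg becomes R2‖(R3+R4) = 38.11 kΩ, so V_mid = 21.3 × 38.11/85.11 = 9.538 V.
Stage 2 is itself unloaded: V_out = V_mid × R4/(R3+R4) = 9.538 × 15.0/86.70 = 1.65 V.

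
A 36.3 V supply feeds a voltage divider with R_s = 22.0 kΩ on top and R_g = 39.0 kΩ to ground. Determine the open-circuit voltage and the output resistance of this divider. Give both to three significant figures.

V_th = 23.2 V, R_th = 14.1 kΩ

V_th is the open-circuit tap voltage: 36.3 × 39.0/(22.0 + 39.0) = 23.2 V.
With the supply zeroed, R_s and R_g appear in parallel from the tap: R_th = R_s‖R_g = (22.0 × 39.0)/61.00 = 14.1 kΩ.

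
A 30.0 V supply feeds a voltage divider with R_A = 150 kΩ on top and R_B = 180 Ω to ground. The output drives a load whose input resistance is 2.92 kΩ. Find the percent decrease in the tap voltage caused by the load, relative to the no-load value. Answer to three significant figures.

5.80 %

The divider's output (Thévenin) resistance is R_A‖R_B = 179.8 Ω.
Fractional drop under load = R_th/(R_th + R_L) = 179.8 / (179.8 + 2920) = 0.05800.
So the output falls by 5.80 %.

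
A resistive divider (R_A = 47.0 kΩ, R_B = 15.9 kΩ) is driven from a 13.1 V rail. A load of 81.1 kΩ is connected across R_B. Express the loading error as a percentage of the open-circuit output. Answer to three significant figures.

12.8 %

Unloaded V = 13.1 × 15.9/62.90 = 3.3114 V.
Loaded: R_B‖R_L = 13.29 kΩ, giving V = 13.1 × 13.29/60.29 = 2.8883 V.
Drop = (3.3114 − 2.8883) / 3.3114 = 12.8 %.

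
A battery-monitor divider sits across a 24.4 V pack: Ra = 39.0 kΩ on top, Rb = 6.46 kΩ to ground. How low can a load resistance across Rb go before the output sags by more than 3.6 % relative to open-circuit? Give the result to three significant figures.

Output resistance R_th = Ra‖Rb = (39.0 × 6.46)/45.46 = 5.542 kΩ.
The fractional drop is R_th/(R_th + R_L); requiring this ≤ 0.0360 gives R_L ≥ R_th(1/0.0360 − 1) = 5.542 × 26.78 = 148 kΩ.

R_L(min) ≈ 148 kΩ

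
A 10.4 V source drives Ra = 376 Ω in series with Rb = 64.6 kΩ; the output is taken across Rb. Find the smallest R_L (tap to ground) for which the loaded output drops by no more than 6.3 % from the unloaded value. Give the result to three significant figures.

R_L(min) ≈ 5.56 kΩ

Output resistance R_th = Ra‖Rb = (376 × 64600)/64980 = 373.8 Ω.
The fractional drop is R_th/(R_th + R_L); requiring this ≤ 0.0630 gives R_L ≥ R_th(1/0.0630 − 1) = 373.8 × 14.87 = 5.56 kΩ.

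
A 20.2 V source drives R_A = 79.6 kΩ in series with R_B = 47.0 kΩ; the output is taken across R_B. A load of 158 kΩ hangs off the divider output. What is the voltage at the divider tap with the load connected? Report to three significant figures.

The load sits in parallel with R_B: R_B‖R_L = (47.0 × 158) / (47.0 + 158) = 36.22 kΩ.
V_out = 20.2 × 36.22 / (79.6 + 36.22) = 20.2 × 36.22/115.8 = 6.32 V.

V_out ≈ 6.32 V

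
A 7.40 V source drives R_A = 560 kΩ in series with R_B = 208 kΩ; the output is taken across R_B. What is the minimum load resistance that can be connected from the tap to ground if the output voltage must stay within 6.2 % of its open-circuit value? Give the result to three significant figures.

Output resistance R_th = R_A‖R_B = (560 × 208)/768.0 = 151.7 kΩ.
The fractional drop is R_th/(R_th + R_L); requiring this ≤ 0.0620 gives R_L ≥ R_th(1/0.0620 − 1) = 151.7 × 15.13 = 2.29 MΩ.

R_L(min) ≈ 2.29 MΩ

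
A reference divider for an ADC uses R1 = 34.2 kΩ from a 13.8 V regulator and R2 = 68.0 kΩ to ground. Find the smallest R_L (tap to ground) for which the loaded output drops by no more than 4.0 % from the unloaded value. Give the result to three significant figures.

R_L(min) ≈ 546 kΩ

Output resistance R_th = R1‖R2 = (34.2 × 68.0)/102.2 = 22.76 kΩ.
The fractional drop is R_th/(R_th + R_L); requiring this ≤ 0.0400 gives R_L ≥ R_th(1/0.0400 − 1) = 22.76 × 24.00 = 546 kΩ.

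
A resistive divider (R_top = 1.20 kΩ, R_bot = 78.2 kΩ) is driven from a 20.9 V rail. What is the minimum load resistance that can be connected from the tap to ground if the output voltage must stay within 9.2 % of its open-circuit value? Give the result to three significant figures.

Output resistance R_th = R_top‖R_bot = (1.20 × 78.2)/79.40 = 1.182 kΩ.
The fractional drop is R_th/(R_th + R_L); requiring this ≤ 0.0920 gives R_L ≥ R_th(1/0.0920 − 1) = 1.182 × 9.870 = 11.7 kΩ.

R_L(min) ≈ 11.7 kΩ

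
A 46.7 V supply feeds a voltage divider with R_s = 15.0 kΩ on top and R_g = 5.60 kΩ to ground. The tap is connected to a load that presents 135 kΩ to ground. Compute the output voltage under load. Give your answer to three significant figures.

V_out ≈ 12.3 V

The load sits in parallel with R_g: R_g‖R_L = (5.60 × 135) / (5.60 + 135) = 5.377 kΩ.
V_out = 46.7 × 5.377 / (15.0 + 5.377) = 46.7 × 5.377/20.38 = 12.3 V.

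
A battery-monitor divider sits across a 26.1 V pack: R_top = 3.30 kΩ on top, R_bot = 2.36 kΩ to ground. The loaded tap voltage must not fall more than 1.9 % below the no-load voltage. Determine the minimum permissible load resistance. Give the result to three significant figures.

R_L(min) ≈ 71.0 kΩ

Output resistance R_th = R_top‖R_bot = (3.30 × 2.36)/5.660 = 1.376 kΩ.
The fractional drop is R_th/(R_th + R_L); requiring this ≤ 0.0190 gives R_L ≥ R_th(1/0.0190 − 1) = 1.376 × 51.63 = 71.0 kΩ.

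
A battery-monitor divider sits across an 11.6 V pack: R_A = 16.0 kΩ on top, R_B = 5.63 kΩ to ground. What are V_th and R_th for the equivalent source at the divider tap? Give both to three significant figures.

V_th = 3.02 V, R_th = 4.16 kΩ

V_th is the open-circuit tap voltage: 11.6 × 5.63/(16.0 + 5.63) = 3.02 V.
With the supply zeroed, R_A and R_B appear in parallel from the tap: R_th = R_A‖R_B = (16.0 × 5.63)/21.63 = 4.16 kΩ.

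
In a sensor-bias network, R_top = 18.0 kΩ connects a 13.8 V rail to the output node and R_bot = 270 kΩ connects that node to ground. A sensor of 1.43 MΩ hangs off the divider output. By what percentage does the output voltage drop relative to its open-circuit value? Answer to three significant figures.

The divider's output (Thévenin) resistance is R_top‖R_bot = 16.88 kΩ.
Fractional drop under load = R_th/(R_th + R_L) = 16.88 / (16.88 + 1430) = 0.01166.
So the output falls by 1.17 %.

1.17 %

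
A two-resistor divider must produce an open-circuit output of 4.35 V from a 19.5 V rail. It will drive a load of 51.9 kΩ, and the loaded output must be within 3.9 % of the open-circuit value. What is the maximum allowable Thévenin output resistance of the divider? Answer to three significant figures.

R_th ≤ 2.11 kΩ

Loading drop = R_th/(R_th + R_L) ≤ 0.0390, so R_th ≤ R_L · ε/(1−ε) = 51.9 kΩ × 0.0390/0.9610 = 2.11 kΩ.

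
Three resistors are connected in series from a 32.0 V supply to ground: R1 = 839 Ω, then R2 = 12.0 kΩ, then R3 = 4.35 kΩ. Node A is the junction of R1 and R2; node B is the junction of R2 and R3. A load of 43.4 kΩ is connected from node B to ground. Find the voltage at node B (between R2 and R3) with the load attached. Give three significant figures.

At node B, R3 is in parallel with the load: R3‖R_L = 3954 Ω.
Below node A the resistance is R2 + (R3‖R_L) = 15950 Ω, so V_A = 32.0 × 15950/16790 = 30.40 V.
Then V_B = V_A × (R3‖R_L)/(R2 + R3‖R_L) = 30.40 × 3954/15950 = 7.53 V.

V ≈ 7.53 V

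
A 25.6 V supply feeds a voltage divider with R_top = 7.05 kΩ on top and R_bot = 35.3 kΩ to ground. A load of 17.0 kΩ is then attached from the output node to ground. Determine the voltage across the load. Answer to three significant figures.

The load sits in parallel with R_bot: R_bot‖R_L = (35.3 × 17.0) / (35.3 + 17.0) = 11.47 kΩ.
V_out = 25.6 × 11.47 / (7.05 + 11.47) = 25.6 × 11.47/18.52 = 15.9 V.

V_out ≈ 15.9 V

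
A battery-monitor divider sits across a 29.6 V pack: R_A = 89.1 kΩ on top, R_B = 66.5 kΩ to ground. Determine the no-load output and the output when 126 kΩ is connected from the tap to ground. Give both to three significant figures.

Unloaded: 12.7 V; loaded: 9.71 V

Open-circuit: V = 29.6 × 66.5/(89.1 + 66.5) = 12.7 V.
With the load, R_B becomes R_B‖R_L = 43.53 kΩ, so V = 29.6 × 43.53/132.6 = 9.71 V.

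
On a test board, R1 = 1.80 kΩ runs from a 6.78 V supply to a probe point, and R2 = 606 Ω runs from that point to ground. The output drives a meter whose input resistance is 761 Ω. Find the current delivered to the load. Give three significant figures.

I_L ≈ 1.41 mA

R2‖R_L = 337.4 Ω; V_out = 6.78 × 337.4/2137 = 1.070 V.
I_L = V_out / R_L = 1.070 / 761 Ω = 1.41 mA.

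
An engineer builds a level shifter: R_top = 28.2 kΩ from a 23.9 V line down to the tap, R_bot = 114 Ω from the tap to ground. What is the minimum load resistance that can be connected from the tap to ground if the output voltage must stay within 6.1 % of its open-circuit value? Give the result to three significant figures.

R_L(min) ≈ 1.75 kΩ

Output resistance R_th = R_top‖R_bot = (28200 × 114)/28310 = 113.5 Ω.
The fractional drop is R_th/(R_th + R_L); requiring this ≤ 0.0610 gives R_L ≥ R_th(1/0.0610 − 1) = 113.5 × 15.39 = 1.75 kΩ.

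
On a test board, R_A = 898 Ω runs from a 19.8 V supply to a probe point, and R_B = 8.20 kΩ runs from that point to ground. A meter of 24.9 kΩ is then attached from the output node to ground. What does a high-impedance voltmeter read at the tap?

V_out ≈ 17.3 V

The load sits in parallel with R_B: R_B‖R_L = (8200 × 24900) / (8200 + 24900) = 6169 Ω.
V_out = 19.8 × 6169 / (898 + 6169) = 19.8 × 6169/7067 = 17.3 V.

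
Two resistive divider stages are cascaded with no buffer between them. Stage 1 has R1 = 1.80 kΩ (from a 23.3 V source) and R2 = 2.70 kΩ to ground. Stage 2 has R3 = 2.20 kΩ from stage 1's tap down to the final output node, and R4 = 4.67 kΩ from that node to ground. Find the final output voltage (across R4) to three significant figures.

Stage 2 presents R3+R4 = 6.870 kΩ as a load on stage 1's tap.
Stage 1's lower leg becomes R2‖(R3+R4) = 1.938 kΩ, so V_mid = 23.3 × 1.938/3.738 = 12.08 V.
Stage 2 is itself unloaded: V_out = V_mid × R4/(R3+R4) = 12.08 × 4.67/6.870 = 8.21 V.

V_out ≈ 8.21 V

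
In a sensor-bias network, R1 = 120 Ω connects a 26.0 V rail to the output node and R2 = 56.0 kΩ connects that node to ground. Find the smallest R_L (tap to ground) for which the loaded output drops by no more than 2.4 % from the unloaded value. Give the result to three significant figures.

R_L(min) ≈ 4.87 kΩ

Output resistance R_th = R1‖R2 = (120 × 56000)/56120 = 119.7 Ω.
The fractional drop is R_th/(R_th + R_L); requiring this ≤ 0.0240 gives R_L ≥ R_th(1/0.0240 − 1) = 119.7 × 40.67 = 4.87 kΩ.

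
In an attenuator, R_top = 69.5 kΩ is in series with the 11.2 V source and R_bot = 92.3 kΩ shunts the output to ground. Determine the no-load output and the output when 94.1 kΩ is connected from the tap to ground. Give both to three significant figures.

Unloaded: 6.39 V; loaded: 4.50 V

Open-circuit: V = 11.2 × 92.3/(69.5 + 92.3) = 6.39 V.
With the load, R_bot becomes R_bot‖R_L = 46.60 kΩ, so V = 11.2 × 46.60/116.1 = 4.50 V.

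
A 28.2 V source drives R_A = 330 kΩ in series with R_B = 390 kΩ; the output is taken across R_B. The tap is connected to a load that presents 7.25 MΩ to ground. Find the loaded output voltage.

V_out ≈ 14.9 V

The load sits in parallel with R_B: R_B‖R_L = (390 × 7250) / (390 + 7250) = 370.1 kΩ.
V_out = 28.2 × 370.1 / (330 + 370.1) = 28.2 × 370.1/700.1 = 14.9 V.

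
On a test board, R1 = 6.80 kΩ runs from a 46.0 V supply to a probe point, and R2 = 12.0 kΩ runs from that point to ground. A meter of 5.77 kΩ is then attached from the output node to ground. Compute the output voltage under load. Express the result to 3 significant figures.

The load sits in parallel with R2: R2‖R_L = (12.0 × 5.77) / (12.0 + 5.77) = 3.896 kΩ.
V_out = 46.0 × 3.896 / (6.80 + 3.896) = 46.0 × 3.896/10.70 = 16.8 V.

V_out ≈ 16.8 V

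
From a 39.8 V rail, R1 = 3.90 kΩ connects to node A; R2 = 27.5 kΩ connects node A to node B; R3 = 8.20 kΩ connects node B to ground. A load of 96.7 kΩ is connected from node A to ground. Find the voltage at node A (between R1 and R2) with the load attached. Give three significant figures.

V ≈ 34.6 V

Below node A the series string R2+R3 = 35.70 kΩ sits in parallel with the 96.7 kΩ load: 26.07 kΩ.
V_A = 39.8 × 26.07/(3.90 + 26.07) = 34.6 V.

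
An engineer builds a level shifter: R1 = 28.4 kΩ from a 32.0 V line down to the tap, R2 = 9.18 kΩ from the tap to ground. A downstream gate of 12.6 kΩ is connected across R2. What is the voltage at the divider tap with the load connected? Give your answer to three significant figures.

The load sits in parallel with R2: R2‖R_L = (9.18 × 12.6) / (9.18 + 12.6) = 5.311 kΩ.
V_out = 32.0 × 5.311 / (28.4 + 5.311) = 32.0 × 5.311/33.71 = 5.04 V.

V_out ≈ 5.04 V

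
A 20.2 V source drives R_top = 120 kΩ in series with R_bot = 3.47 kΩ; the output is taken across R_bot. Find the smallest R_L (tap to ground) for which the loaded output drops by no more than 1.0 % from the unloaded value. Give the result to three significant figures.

R_L(min) ≈ 334 kΩ

Output resistance R_th = R_top‖R_bot = (120 × 3.47)/123.5 = 3.372 kΩ.
The fractional drop is R_th/(R_th + R_L); requiring this ≤ 0.0100 gives R_L ≥ R_th(1/0.0100 − 1) = 3.372 × 99.00 = 334 kΩ.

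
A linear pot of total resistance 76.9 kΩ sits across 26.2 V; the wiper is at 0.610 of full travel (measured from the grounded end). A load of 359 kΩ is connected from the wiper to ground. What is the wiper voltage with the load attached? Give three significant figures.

The wiper splits the pot into (1−α)R = 29.99 kΩ above and αR = 46.91 kΩ below.
Lower section ‖ load = 41.49 kΩ.
V_wiper = 26.2 × 41.49/(29.99 + 41.49) = 15.2 V.

V ≈ 15.2 V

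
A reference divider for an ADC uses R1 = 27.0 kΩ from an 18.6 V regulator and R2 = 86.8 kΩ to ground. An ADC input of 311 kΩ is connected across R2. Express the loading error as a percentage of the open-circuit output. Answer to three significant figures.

6.21 %

The divider's output (Thévenin) resistance is R1‖R2 = 20.59 kΩ.
Fractional drop under load = R_th/(R_th + R_L) = 20.59 / (20.59 + 311) = 0.06211.
So the output falls by 6.21 %.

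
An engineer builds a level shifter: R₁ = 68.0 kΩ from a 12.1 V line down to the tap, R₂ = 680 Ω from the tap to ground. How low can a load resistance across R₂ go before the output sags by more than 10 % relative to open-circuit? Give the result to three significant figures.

R_L(min) ≈ 6.06 kΩ

Output resistance R_th = R₁‖R₂ = (68000 × 680)/68680 = 673.3 Ω.
The fractional drop is R_th/(R_th + R_L); requiring this ≤ 0.100 gives R_L ≥ R_th(1/0.100 − 1) = 673.3 × 9.000 = 6.06 kΩ.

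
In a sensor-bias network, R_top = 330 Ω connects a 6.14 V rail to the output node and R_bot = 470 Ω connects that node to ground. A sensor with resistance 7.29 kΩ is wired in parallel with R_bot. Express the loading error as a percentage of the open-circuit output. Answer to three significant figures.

The divider's output (Thévenin) resistance is R_top‖R_bot = 193.9 Ω.
Fractional drop under load = R_th/(R_th + R_L) = 193.9 / (193.9 + 7290) = 0.02591.
So the output falls by 2.59 %.

2.59 %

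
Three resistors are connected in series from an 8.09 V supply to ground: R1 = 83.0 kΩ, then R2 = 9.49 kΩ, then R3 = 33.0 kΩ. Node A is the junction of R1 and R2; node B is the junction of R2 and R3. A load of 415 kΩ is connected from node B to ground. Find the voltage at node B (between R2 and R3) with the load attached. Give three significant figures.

At node B, R3 is in parallel with the load: R3‖R_L = 30.57 kΩ.
Below node A the resistance is R2 + (R3‖R_L) = 40.06 kΩ, so V_A = 8.09 × 40.06/123.1 = 2.634 V.
Then V_B = V_A × (R3‖R_L)/(R2 + R3‖R_L) = 2.634 × 30.57/40.06 = 2.01 V.

V ≈ 2.01 V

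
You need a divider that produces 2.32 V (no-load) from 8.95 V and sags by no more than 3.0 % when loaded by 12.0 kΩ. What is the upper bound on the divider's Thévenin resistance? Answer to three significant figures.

Loading drop = R_th/(R_th + R_L) ≤ 0.0300, so R_th ≤ R_L · ε/(1−ε) = 12.0 kΩ × 0.0300/0.9700 = 371 Ω.

R_th ≤ 371 Ω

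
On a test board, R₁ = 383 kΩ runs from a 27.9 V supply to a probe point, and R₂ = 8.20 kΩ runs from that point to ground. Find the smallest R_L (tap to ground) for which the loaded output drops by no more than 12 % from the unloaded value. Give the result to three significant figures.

R_L(min) ≈ 58.9 kΩ

Output resistance R_th = R₁‖R₂ = (383 × 8.20)/391.2 = 8.028 kΩ.
The fractional drop is R_th/(R_th + R_L); requiring this ≤ 0.120 gives R_L ≥ R_th(1/0.120 − 1) = 8.028 × 7.333 = 58.9 kΩ.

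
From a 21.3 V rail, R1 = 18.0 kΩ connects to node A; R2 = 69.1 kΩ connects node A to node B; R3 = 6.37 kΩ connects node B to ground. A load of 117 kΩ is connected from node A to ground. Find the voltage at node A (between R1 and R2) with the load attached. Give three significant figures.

Below node A the series string R2+R3 = 75.47 kΩ sits in parallel with the 117 kΩ load: 45.88 kΩ.
V_A = 21.3 × 45.88/(18.0 + 45.88) = 15.3 V.

V ≈ 15.3 V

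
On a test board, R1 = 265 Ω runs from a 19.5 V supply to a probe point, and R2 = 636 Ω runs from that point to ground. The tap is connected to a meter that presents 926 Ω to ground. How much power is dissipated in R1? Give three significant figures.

P ≈ 244 mW

Total resistance from the source is R1 + (R2‖R_L) = 642.0 Ω, so I = 19.5/642.0 Ω = 30.37 mA.
P = I²·R1 = (30.37 mA)² × 265 Ω = 244 mW.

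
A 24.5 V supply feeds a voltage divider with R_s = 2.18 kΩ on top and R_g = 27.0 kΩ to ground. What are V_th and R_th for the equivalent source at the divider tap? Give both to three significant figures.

V_th is the open-circuit tap voltage: 24.5 × 27.0/(2.18 + 27.0) = 22.7 V.
With the supply zeroed, R_s and R_g appear in parallel from the tap: R_th = R_s‖R_g = (2.18 × 27.0)/29.18 = 2.02 kΩ.

V_th = 22.7 V, R_th = 2.02 kΩ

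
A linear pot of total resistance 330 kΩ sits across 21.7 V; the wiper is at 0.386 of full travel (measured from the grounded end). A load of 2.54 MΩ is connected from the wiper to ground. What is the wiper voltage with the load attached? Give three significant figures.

The wiper splits the pot into (1−α)R = 202.6 kΩ above and αR = 127.4 kΩ below.
Lower section ‖ load = 121.3 kΩ.
V_wiper = 21.7 × 121.3/(202.6 + 121.3) = 8.13 V.

V ≈ 8.13 V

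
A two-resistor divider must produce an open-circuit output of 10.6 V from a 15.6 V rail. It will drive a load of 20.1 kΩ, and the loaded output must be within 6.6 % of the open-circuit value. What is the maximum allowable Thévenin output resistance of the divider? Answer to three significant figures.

Loading drop = R_th/(R_th + R_L) ≤ 0.0660, so R_th ≤ R_L · ε/(1−ε) = 20.1 kΩ × 0.0660/0.9340 = 1.42 kΩ.
(Any R1, R2 with R2/(R1+R2) = 0.679 and R1‖R2 ≤ 1.42 kΩ will meet the spec.)

R_th ≤ 1.42 kΩ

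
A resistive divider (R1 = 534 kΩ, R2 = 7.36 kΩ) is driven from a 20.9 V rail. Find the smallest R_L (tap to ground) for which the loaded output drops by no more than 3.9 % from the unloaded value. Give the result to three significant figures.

R_L(min) ≈ 179 kΩ

Output resistance R_th = R1‖R2 = (534 × 7.36)/541.4 = 7.260 kΩ.
The fractional drop is R_th/(R_th + R_L); requiring this ≤ 0.0390 gives R_L ≥ R_th(1/0.0390 − 1) = 7.260 × 24.64 = 179 kΩ.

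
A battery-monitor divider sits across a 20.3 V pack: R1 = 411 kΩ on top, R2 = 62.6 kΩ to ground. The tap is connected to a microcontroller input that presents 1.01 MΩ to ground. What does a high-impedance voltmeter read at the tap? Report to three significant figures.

V_out ≈ 2.55 V

The load sits in parallel with R2: R2‖R_L = (62.6 × 1010) / (62.6 + 1010) = 58.95 kΩ.
V_out = 20.3 × 58.95 / (411 + 58.95) = 20.3 × 58.95/469.9 = 2.55 V.
(Unloaded it would have been 2.68 V.)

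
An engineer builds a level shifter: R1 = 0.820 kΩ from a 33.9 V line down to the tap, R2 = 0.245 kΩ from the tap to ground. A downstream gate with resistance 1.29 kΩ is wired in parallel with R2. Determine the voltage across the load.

The load sits in parallel with R2: R2‖R_L = (245 × 1290) / (245 + 1290) = 205.9 Ω.
V_out = 33.9 × 205.9 / (820 + 205.9) = 33.9 × 205.9/1026 = 6.80 V.
(Unloaded it would have been 7.80 V.)

V_out ≈ 6.80 V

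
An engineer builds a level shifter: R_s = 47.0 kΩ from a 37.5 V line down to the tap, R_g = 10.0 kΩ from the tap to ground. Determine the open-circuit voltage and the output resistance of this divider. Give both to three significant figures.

V_th is the open-circuit tap voltage: 37.5 × 10.0/(47.0 + 10.0) = 6.58 V.
With the supply zeroed, R_s and R_g appear in parallel from the tap: R_th = R_s‖R_g = (47.0 × 10.0)/57.00 = 8.25 kΩ.

V_th = 6.58 V, R_th = 8.25 kΩ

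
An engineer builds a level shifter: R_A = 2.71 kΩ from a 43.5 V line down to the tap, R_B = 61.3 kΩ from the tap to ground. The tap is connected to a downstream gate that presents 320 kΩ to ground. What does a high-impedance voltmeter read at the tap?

V_out ≈ 41.3 V

The load sits in parallel with R_B: R_B‖R_L = (61.3 × 320) / (61.3 + 320) = 51.45 kΩ.
V_out = 43.5 × 51.45 / (2.71 + 51.45) = 43.5 × 51.45/54.16 = 41.3 V.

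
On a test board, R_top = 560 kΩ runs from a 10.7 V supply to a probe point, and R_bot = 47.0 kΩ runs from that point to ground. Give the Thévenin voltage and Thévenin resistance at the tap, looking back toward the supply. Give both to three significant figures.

V_th = 0.829 V, R_th = 43.4 kΩ

V_th is the open-circuit tap voltage: 10.7 × 47.0/(560 + 47.0) = 0.829 V.
With the supply zeroed, R_top and R_bot appear in parallel from the tap: R_th = R_top‖R_bot = (560 × 47.0)/607.0 = 43.4 kΩ.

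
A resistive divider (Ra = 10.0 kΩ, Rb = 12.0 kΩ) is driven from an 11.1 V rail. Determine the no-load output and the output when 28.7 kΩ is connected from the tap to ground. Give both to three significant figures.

Open-circuit: V = 11.1 × 12.0/(10.0 + 12.0) = 6.05 V.
With the load, Rb becomes Rb‖R_L = 8.462 kΩ, so V = 11.1 × 8.462/18.46 = 5.09 V.

Unloaded: 6.05 V; loaded: 5.09 V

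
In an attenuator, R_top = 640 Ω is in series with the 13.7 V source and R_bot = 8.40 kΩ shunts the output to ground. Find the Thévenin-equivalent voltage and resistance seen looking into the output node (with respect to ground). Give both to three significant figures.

V_th is the open-circuit tap voltage: 13.7 × 8400/(640 + 8400) = 12.7 V.
With the supply zeroed, R_top and R_bot appear in parallel from the tap: R_th = R_top‖R_bot = (640 × 8400)/9040 = 595 Ω.

V_th = 12.7 V, R_th = 595 Ω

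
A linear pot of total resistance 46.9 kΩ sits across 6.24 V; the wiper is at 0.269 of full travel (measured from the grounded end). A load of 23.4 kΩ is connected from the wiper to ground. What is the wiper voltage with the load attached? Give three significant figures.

The wiper splits the pot into (1−α)R = 34.28 kΩ above and αR = 12.62 kΩ below.
Lower section ‖ load = 8.197 kΩ.
V_wiper = 6.24 × 8.197/(34.28 + 8.197) = 1.20 V.

V ≈ 1.20 V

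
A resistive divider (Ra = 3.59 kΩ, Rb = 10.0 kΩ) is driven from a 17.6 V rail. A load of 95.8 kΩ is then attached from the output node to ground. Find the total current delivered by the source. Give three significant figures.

I ≈ 1.39 mA

Rb‖R_L = 9.055 kΩ, so the source sees Ra + Rb‖R_L = 12.64 kΩ.
I = 17.6 V / 12.64 kΩ = 1.39 mA.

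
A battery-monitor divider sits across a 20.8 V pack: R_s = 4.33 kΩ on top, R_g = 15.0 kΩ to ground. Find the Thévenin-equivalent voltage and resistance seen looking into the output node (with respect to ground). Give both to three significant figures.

V_th is the open-circuit tap voltage: 20.8 × 15.0/(4.33 + 15.0) = 16.1 V.
With the supply zeroed, R_s and R_g appear in parallel from the tap: R_th = R_s‖R_g = (4.33 × 15.0)/19.33 = 3.36 kΩ.

V_th = 16.1 V, R_th = 3.36 kΩ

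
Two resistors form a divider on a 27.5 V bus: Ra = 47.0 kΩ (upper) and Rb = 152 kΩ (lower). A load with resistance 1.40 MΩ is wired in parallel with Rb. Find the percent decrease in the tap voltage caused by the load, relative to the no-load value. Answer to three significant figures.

2.50 %

The divider's output (Thévenin) resistance is Ra‖Rb = 35.90 kΩ.
Fractional drop under load = R_th/(R_th + R_L) = 35.90 / (35.90 + 1400) = 0.02500.
So the output falls by 2.50 %.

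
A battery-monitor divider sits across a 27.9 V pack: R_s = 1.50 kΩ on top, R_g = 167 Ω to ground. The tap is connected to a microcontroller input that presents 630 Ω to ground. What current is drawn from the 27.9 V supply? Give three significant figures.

R_g‖R_L = 132.0 Ω, so the source sees R_s + R_g‖R_L = 1632 Ω.
I = 27.9 V / 1632 Ω = 17.1 mA.

I ≈ 17.1 mA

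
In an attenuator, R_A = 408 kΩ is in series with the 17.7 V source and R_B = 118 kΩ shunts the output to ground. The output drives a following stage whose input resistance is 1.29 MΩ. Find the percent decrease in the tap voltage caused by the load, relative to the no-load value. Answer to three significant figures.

6.63 %

The divider's output (Thévenin) resistance is R_A‖R_B = 91.53 kΩ.
Fractional drop under load = R_th/(R_th + R_L) = 91.53 / (91.53 + 1290) = 0.06625.
So the output falls by 6.63 %.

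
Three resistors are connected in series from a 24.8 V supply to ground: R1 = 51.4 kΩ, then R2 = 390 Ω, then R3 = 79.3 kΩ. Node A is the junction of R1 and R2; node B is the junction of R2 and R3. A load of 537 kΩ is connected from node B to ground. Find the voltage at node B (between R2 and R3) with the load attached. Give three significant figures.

At node B, R3 is in parallel with the load: R3‖R_L = 69100 Ω.
Below node A the resistance is R2 + (R3‖R_L) = 69490 Ω, so V_A = 24.8 × 69490/120900 = 14.26 V.
Then V_B = V_A × (R3‖R_L)/(R2 + R3‖R_L) = 14.26 × 69100/69490 = 14.2 V.

V ≈ 14.2 V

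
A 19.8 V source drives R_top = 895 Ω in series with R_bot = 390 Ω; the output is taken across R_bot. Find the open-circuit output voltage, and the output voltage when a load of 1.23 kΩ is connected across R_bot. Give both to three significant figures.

Unloaded: 6.01 V; loaded: 4.92 V

Open-circuit: V = 19.8 × 390/(895 + 390) = 6.01 V.
With the load, R_bot becomes R_bot‖R_L = 296.1 Ω, so V = 19.8 × 296.1/1191 = 4.92 V.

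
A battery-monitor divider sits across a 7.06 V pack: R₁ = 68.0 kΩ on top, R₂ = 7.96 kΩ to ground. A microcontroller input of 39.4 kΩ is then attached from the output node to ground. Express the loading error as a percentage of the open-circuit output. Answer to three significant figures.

15.3 %

Unloaded V = 7.06 × 7.96/75.96 = 0.7398 V.
Loaded: R₂‖R_L = 6.622 kΩ, giving V = 7.06 × 6.622/74.62 = 0.6265 V.
Drop = (0.7398 − 0.6265) / 0.7398 = 15.3 %.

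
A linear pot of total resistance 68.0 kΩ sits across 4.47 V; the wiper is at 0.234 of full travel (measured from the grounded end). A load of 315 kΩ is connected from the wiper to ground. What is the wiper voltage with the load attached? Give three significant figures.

V ≈ 1.01 V

The wiper splits the pot into (1−α)R = 52.09 kΩ above and αR = 15.91 kΩ below.
Lower section ‖ load = 15.15 kΩ.
V_wiper = 4.47 × 15.15/(52.09 + 15.15) = 1.01 V.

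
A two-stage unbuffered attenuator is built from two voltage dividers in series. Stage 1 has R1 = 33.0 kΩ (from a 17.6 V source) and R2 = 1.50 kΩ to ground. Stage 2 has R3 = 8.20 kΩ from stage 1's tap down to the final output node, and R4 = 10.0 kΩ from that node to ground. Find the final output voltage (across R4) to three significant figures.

Stage 2 presents R3+R4 = 18.20 kΩ as a load on stage 1's tap.
Stage 1's lower leg becomes R2‖(R3+R4) = 1.386 kΩ, so V_mid = 17.6 × 1.386/34.39 = 0.7093 V.
Stage 2 is itself unloaded: V_out = V_mid × R4/(R3+R4) = 0.7093 × 10.0/18.20 = 0.390 V.

V_out ≈ 0.390 V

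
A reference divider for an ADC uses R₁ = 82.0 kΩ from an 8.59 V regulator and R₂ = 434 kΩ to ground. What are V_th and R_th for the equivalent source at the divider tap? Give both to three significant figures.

V_th is the open-circuit tap voltage: 8.59 × 434/(82.0 + 434) = 7.22 V.
With the supply zeroed, R₁ and R₂ appear in parallel from the tap: R_th = R₁‖R₂ = (82.0 × 434)/516.0 = 69.0 kΩ.

V_th = 7.22 V, R_th = 69.0 kΩ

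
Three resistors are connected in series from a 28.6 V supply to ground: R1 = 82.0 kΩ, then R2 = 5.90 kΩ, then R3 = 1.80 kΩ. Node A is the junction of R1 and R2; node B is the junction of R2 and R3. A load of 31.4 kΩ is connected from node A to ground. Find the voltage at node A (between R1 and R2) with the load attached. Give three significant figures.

V ≈ 2.01 V

Below node A the series string R2+R3 = 7.700 kΩ sits in parallel with the 31.4 kΩ load: 6.184 kΩ.
V_A = 28.6 × 6.184/(82.0 + 6.184) = 2.01 V.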